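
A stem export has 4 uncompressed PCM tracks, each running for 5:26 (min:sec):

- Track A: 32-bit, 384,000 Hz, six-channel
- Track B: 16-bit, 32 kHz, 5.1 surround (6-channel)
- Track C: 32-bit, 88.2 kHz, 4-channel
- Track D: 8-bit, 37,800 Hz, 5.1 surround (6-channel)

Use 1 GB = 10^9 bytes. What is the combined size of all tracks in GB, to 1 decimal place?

5:26 (min:sec) = 326 s.
Track A: 384,000 × 326 × 4 × 6 = 3,004,416,000 bytes.
Track B: 32,000 × 326 × 2 × 6 = 125,184,000 bytes.
Track C: 88,200 × 326 × 4 × 4 = 460,051,200 bytes.
Track D: 37,800 × 326 × 1 × 6 = 73,936,800 bytes.
Total = 3,663,588,000 bytes = 3.7 GB.

3.7 GB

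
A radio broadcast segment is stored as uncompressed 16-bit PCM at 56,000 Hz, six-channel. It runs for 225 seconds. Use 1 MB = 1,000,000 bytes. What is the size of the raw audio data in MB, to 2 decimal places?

151.20 MB

Bytes = 56,000 samples/s × 225 s × 2 bytes/sample × 6 ch = 151,200,000 bytes.
151,200,000 / 1,000,000 = 151.20 MB.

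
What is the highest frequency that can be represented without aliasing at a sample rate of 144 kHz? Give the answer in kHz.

Nyquist frequency = sample rate / 2 = 144,000 / 2 = 72 kHz.

72 kHz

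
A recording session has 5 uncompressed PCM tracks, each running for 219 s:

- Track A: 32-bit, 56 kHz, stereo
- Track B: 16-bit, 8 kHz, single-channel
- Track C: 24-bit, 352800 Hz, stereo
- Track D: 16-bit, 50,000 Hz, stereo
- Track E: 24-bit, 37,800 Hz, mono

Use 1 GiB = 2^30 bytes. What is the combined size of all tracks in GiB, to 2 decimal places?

Track A: 56,000 × 219 × 4 × 2 = 98,112,000 bytes.
Track B: 8,000 × 219 × 2 × 1 = 3,504,000 bytes.
Track C: 352,800 × 219 × 3 × 2 = 463,579,200 bytes.
Track D: 50,000 × 219 × 2 × 2 = 43,800,000 bytes.
Track E: 37,800 × 219 × 3 × 1 = 24,834,600 bytes.
Total = 633,829,800 bytes = 0.59 GiB.

0.59 GiB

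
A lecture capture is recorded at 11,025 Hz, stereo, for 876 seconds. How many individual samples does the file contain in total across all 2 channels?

11,025 × 876 s × 2 ch = 19,315,800 samples.

19,315,800 samples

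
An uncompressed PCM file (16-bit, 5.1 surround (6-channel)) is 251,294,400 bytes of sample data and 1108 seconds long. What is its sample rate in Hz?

18,900 Hz

Bytes = sample_rate × seconds × bytes_per_sample × channels.
sample_rate = 251,294,400 / (1,108 × 2 × 6) = 251,294,400 / 13,296 = 18,900 Hz.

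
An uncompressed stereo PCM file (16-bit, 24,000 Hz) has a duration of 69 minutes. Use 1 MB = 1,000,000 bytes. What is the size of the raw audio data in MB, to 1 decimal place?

397.4 MB

Duration = 69 minutes = 4,140 s.
Bytes = 24,000 samples/s × 4,140 s × 2 bytes/sample × 2 ch = 397,440,000 bytes.
397,440,000 / 1,000,000 = 397.4 MB.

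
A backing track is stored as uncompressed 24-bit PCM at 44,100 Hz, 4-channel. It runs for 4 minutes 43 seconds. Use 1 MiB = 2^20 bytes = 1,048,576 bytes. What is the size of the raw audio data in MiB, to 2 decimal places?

142.83 MiB

Duration = 4 minutes 43 seconds = 283 s.
Bytes = 44,100 samples/s × 283 s × 3 bytes/sample × 4 ch = 149,763,600 bytes.
149,763,600 / 1,048,576 = 142.83 MiB.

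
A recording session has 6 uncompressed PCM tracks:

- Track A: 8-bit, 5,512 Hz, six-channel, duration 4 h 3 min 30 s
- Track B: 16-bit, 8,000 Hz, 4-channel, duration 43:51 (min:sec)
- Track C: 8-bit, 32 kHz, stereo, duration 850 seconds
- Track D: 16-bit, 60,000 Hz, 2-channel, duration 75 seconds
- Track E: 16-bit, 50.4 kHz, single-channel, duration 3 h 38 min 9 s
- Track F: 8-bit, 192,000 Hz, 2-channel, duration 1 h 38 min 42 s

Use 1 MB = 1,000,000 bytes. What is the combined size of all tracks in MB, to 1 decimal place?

Track A: 4 h 3 min 30 s = 14,610 s; 5,512 × 14,610 × 1 × 6 = 483,181,920 bytes.
Track B: 43:51 (min:sec) = 2,631 s; 8,000 × 2,631 × 2 × 4 = 168,384,000 bytes.
Track C: 32,000 × 850 × 1 × 2 = 54,400,000 bytes.
Track D: 60,000 × 75 × 2 × 2 = 18,000,000 bytes.
Track E: 3 h 38 min 9 s = 13,089 s; 50,400 × 13,089 × 2 × 1 = 1,319,371,200 bytes.
Track F: 1 h 38 min 42 s = 5,922 s; 192,000 × 5,922 × 1 × 2 = 2,274,048,000 bytes.
Total = 4,317,385,120 bytes = 4317.4 MB.

4317.4 MB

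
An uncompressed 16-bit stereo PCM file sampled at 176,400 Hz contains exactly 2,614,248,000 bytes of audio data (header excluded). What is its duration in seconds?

Byte rate = 176,400 × 2 × 2 = 705,600 bytes/s.
Duration = 2,614,248,000 / 705,600 = 3,705 s.

3,705 seconds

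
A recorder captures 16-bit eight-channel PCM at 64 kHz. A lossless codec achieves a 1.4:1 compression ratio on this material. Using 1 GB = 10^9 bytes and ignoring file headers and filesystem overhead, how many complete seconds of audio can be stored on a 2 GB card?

Uncompressed byte rate = 64,000 × 2 × 8 = 1,024,000 bytes/s.
After 1.4:1 compression, effective rate ≈ 731428.57 bytes/s.
Capacity = 2 × 1,000,000,000 = 2,000,000,000 bytes.
2,000,000,000 / effective rate ≈ 2734.38 s → 2,734 seconds.

2,734 seconds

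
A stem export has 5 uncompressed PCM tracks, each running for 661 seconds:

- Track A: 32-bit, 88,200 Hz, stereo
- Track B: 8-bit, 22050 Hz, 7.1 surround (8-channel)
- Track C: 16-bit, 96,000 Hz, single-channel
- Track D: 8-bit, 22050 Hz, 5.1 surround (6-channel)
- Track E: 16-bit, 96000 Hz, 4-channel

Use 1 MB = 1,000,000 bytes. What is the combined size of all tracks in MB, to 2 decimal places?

1305.01 MB

Track A: 88,200 × 661 × 4 × 2 = 466,401,600 bytes.
Track B: 22,050 × 661 × 1 × 8 = 116,600,400 bytes.
Track C: 96,000 × 661 × 2 × 1 = 126,912,000 bytes.
Track D: 22,050 × 661 × 1 × 6 = 87,450,300 bytes.
Track E: 96,000 × 661 × 2 × 4 = 507,648,000 bytes.
Total = 1,305,012,300 bytes = 1305.01 MB.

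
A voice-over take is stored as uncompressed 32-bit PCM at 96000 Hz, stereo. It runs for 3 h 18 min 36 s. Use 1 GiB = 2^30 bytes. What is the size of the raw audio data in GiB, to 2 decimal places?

8.52 GiB

Duration = 3 h 18 min 36 s = 11,916 s.
Bytes = 96,000 samples/s × 11,916 s × 4 bytes/sample × 2 ch = 9,151,488,000 bytes.
9,151,488,000 / 1,073,741,824 = 8.52 GiB.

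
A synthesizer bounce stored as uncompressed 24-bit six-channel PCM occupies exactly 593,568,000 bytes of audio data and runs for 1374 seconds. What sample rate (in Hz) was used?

24,000 Hz

Bytes = sample_rate × seconds × bytes_per_sample × channels.
sample_rate = 593,568,000 / (1,374 × 3 × 6) = 593,568,000 / 24,732 = 24,000 Hz.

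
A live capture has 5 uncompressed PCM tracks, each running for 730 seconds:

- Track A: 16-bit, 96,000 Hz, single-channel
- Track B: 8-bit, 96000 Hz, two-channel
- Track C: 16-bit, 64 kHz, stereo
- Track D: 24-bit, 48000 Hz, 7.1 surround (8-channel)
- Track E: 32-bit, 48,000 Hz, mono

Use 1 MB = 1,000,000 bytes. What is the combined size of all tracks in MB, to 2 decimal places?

1448.32 MB

Track A: 96,000 × 730 × 2 × 1 = 140,160,000 bytes.
Track B: 96,000 × 730 × 1 × 2 = 140,160,000 bytes.
Track C: 64,000 × 730 × 2 × 2 = 186,880,000 bytes.
Track D: 48,000 × 730 × 3 × 8 = 840,960,000 bytes.
Track E: 48,000 × 730 × 4 × 1 = 140,160,000 bytes.
Total = 1,448,320,000 bytes = 1448.32 MB.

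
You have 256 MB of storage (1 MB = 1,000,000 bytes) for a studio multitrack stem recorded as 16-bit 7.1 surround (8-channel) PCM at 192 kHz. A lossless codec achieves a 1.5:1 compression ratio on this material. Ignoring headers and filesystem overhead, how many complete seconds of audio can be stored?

Uncompressed byte rate = 192,000 × 2 × 8 = 3,072,000 bytes/s.
After 1.5:1 compression, effective rate ≈ 2048000 bytes/s.
Capacity = 256 × 1,000,000 = 256,000,000 bytes.
256,000,000 / effective rate ≈ 125 s → 125 seconds.

125 seconds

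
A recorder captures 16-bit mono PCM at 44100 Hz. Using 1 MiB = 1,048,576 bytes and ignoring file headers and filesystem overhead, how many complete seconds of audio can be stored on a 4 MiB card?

Uncompressed byte rate = 44,100 × 2 × 1 = 88,200 bytes/s.
Capacity = 4 × 1,048,576 = 4,194,304 bytes.
4,194,304 / 88,200 ≈ 47.55 s → 47 seconds.

47 seconds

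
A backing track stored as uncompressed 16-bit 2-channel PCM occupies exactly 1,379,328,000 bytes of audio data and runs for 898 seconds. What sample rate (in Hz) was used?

384,000 Hz

Bytes = sample_rate × seconds × bytes_per_sample × channels.
sample_rate = 1,379,328,000 / (898 × 2 × 2) = 1,379,328,000 / 3,592 = 384,000 Hz.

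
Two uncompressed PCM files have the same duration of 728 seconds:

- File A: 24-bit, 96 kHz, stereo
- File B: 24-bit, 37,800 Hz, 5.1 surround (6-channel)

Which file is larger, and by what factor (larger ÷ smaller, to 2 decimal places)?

File A: 96,000 × 3 × 2 = 576,000 bytes/s.
File B: 37,800 × 3 × 6 = 680,400 bytes/s.
File B is larger; ratio = 495,331,200 / 419,328,000 = 1.18.

File B, by a factor of 1.18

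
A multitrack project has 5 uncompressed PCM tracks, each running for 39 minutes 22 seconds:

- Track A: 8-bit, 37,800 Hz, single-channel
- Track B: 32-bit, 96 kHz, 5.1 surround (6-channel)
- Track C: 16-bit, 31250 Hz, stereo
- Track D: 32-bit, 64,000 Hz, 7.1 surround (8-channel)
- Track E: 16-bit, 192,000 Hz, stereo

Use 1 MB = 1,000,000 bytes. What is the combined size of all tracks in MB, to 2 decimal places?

12477.97 MB

39 minutes 22 seconds = 2,362 s.
Track A: 37,800 × 2,362 × 1 × 1 = 89,283,600 bytes.
Track B: 96,000 × 2,362 × 4 × 6 = 5,442,048,000 bytes.
Track C: 31,250 × 2,362 × 2 × 2 = 295,250,000 bytes.
Track D: 64,000 × 2,362 × 4 × 8 = 4,837,376,000 bytes.
Track E: 192,000 × 2,362 × 2 × 2 = 1,814,016,000 bytes.
Total = 12,477,973,600 bytes = 12477.97 MB.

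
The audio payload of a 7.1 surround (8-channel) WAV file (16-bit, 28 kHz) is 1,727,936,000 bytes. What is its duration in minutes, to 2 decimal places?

64.28 minutes

Byte rate = 28,000 × 2 × 8 = 448,000 bytes/s.
Duration = 1,727,936,000 / 448,000 = 3,857 s.
3,857 s / 60 = 64.28 minutes.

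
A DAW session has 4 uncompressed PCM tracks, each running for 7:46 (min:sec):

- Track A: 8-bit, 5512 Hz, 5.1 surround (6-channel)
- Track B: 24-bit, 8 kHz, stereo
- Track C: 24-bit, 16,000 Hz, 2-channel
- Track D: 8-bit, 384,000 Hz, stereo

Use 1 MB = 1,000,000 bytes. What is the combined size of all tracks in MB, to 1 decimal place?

7:46 (min:sec) = 466 s.
Track A: 5,512 × 466 × 1 × 6 = 15,411,552 bytes.
Track B: 8,000 × 466 × 3 × 2 = 22,368,000 bytes.
Track C: 16,000 × 466 × 3 × 2 = 44,736,000 bytes.
Track D: 384,000 × 466 × 1 × 2 = 357,888,000 bytes.
Total = 440,403,552 bytes = 440.4 MB.

440.4 MB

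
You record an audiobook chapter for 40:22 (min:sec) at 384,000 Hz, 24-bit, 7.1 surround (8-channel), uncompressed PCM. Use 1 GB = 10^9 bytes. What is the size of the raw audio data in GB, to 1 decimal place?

Duration = 40:22 (min:sec) = 2,422 s.
Bytes = 384,000 samples/s × 2,422 s × 3 bytes/sample × 8 ch = 22,321,152,000 bytes.
22,321,152,000 / 1,000,000,000 = 22.3 GB.

22.3 GB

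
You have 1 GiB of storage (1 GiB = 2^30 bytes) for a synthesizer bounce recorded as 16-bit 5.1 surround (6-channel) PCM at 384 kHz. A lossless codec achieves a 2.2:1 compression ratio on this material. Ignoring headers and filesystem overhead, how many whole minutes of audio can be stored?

8 minutes

Uncompressed byte rate = 384,000 × 2 × 6 = 4,608,000 bytes/s.
After 2.2:1 compression, effective rate ≈ 2094545.45 bytes/s.
Capacity = 1 × 1,073,741,824 = 1,073,741,824 bytes.
1,073,741,824 / effective rate ≈ 512.64 s → 8 minutes.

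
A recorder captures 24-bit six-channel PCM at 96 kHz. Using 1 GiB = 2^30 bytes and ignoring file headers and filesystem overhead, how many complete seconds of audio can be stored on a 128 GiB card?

79,536 seconds

Uncompressed byte rate = 96,000 × 3 × 6 = 1,728,000 bytes/s.
Capacity = 128 × 1,073,741,824 = 137,438,953,472 bytes.
137,438,953,472 / 1,728,000 ≈ 79536.43 s → 79,536 seconds.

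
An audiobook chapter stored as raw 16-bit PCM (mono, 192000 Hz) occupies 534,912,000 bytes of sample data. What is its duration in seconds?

Byte rate = 192,000 × 2 × 1 = 384,000 bytes/s.
Duration = 534,912,000 / 384,000 = 1,393 s.

1,393 seconds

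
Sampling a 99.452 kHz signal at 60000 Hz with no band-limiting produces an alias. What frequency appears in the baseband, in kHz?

20.548 kHz

Nyquist = 60,000/2 = 30,000 Hz; 99,452 Hz exceeds it.
Alias = |99,452 − 2×60,000| = |99,452 − 120,000| = 20,548 Hz = 20.548 kHz.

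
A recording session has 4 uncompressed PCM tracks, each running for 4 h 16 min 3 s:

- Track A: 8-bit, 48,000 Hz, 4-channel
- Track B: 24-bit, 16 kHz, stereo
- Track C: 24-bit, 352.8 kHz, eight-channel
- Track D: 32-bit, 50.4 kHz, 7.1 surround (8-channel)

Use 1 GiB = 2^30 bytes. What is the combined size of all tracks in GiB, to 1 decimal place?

148.3 GiB

4 h 16 min 3 s = 15,363 s.
Track A: 48,000 × 15,363 × 1 × 4 = 2,949,696,000 bytes.
Track B: 16,000 × 15,363 × 3 × 2 = 1,474,848,000 bytes.
Track C: 352,800 × 15,363 × 3 × 8 = 130,081,593,600 bytes.
Track D: 50,400 × 15,363 × 4 × 8 = 24,777,446,400 bytes.
Total = 159,283,584,000 bytes = 148.3 GiB.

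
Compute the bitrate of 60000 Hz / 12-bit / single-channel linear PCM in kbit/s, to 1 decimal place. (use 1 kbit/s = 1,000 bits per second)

Bit rate = 60,000 × 12 × 1 = 720,000 bits/s.
= 720.0 kbit/s.

720.0 kbit/s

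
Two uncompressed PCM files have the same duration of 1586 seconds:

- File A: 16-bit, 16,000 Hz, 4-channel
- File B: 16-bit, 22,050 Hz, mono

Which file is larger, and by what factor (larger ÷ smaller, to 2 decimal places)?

File A, by a factor of 2.90

File A: 16,000 × 2 × 4 = 128,000 bytes/s.
File B: 22,050 × 2 × 1 = 44,100 bytes/s.
File A is larger; ratio = 203,008,000 / 69,942,600 = 2.90.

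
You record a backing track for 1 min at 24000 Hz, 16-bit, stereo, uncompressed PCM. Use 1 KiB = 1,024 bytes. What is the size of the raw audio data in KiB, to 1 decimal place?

5625.0 KiB

Duration = 1 min = 60 s.
Bytes = 24,000 samples/s × 60 s × 2 bytes/sample × 2 ch = 5,760,000 bytes.
5,760,000 / 1,024 = 5625.0 KiB.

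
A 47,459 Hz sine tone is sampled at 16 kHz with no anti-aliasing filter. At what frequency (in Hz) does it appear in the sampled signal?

Nyquist = 16,000/2 = 8,000 Hz; 47,459 Hz exceeds it.
Alias = |47,459 − 3×16,000| = |47,459 − 48,000| = 541 Hz.

541 Hz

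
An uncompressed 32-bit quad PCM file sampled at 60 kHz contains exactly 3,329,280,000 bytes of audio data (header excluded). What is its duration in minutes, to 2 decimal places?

57.80 minutes

Byte rate = 60,000 × 4 × 4 = 960,000 bytes/s.
Duration = 3,329,280,000 / 960,000 = 3,468 s.
3,468 s / 60 = 57.80 minutes.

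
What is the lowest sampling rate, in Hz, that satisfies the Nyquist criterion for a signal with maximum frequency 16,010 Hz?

Minimum sample rate = 2 × 16,010 Hz = 32,020 Hz.

32,020 Hz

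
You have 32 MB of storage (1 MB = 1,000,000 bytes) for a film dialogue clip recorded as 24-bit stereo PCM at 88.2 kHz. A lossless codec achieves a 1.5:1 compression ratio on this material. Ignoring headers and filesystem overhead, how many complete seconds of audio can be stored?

90 seconds

Uncompressed byte rate = 88,200 × 3 × 2 = 529,200 bytes/s.
After 1.5:1 compression, effective rate ≈ 352800 bytes/s.
Capacity = 32 × 1,000,000 = 32,000,000 bytes.
32,000,000 / effective rate ≈ 90.7 s → 90 seconds.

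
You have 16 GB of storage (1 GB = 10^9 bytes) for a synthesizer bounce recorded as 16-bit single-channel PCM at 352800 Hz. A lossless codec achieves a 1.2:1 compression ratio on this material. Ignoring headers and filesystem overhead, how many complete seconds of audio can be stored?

27,210 seconds

Uncompressed byte rate = 352,800 × 2 × 1 = 705,600 bytes/s.
After 1.2:1 compression, effective rate ≈ 588000 bytes/s.
Capacity = 16 × 1,000,000,000 = 16,000,000,000 bytes.
16,000,000,000 / effective rate ≈ 27210.88 s → 27,210 seconds.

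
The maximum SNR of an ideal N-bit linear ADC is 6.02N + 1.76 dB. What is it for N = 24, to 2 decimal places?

6.02 × 24 + 1.76 = 146.24 dB.

146.24 dB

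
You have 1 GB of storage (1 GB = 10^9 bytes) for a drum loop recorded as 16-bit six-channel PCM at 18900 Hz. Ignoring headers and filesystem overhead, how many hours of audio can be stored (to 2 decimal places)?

1.22 hours

Uncompressed byte rate = 18,900 × 2 × 6 = 226,800 bytes/s.
Capacity = 1 × 1,000,000,000 = 1,000,000,000 bytes.
1,000,000,000 / 226,800 ≈ 4409.17 s → 1.22 hours.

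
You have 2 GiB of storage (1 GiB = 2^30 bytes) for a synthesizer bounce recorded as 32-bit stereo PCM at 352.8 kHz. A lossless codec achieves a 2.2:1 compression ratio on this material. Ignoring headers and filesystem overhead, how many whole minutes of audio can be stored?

Uncompressed byte rate = 352,800 × 4 × 2 = 2,822,400 bytes/s.
After 2.2:1 compression, effective rate ≈ 1282909.09 bytes/s.
Capacity = 2 × 1,073,741,824 = 2,147,483,648 bytes.
2,147,483,648 / effective rate ≈ 1673.92 s → 27 minutes.

27 minutes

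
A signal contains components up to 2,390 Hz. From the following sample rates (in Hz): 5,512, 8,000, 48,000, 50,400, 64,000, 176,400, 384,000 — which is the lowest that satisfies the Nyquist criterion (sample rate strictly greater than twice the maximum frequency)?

Need sample rate > 2 × 2,390 = 4,780 Hz.
Lowest listed rate above 4,780 Hz is 5,512 Hz.

5,512 Hz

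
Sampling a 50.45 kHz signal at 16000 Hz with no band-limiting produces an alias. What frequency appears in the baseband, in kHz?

Nyquist = 16,000/2 = 8,000 Hz; 50,450 Hz exceeds it.
Alias = |50,450 − 3×16,000| = |50,450 − 48,000| = 2,450 Hz = 2.45 kHz.

2.45 kHz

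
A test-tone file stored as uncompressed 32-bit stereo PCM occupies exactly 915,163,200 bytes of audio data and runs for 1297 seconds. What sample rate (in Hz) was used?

Bytes = sample_rate × seconds × bytes_per_sample × channels.
sample_rate = 915,163,200 / (1,297 × 4 × 2) = 915,163,200 / 10,376 = 88,200 Hz.

88,200 Hz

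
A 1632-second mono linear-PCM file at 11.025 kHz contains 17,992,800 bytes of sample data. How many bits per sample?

8 bits

Bytes per sample = 17,992,800 / (11,025 × 1,632 × 1) = 17,992,800 / 17,992,800 = 1.
Bit depth = 1 × 8 = 8 bits.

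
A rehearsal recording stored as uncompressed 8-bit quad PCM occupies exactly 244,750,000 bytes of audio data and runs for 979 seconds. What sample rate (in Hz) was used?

Bytes = sample_rate × seconds × bytes_per_sample × channels.
sample_rate = 244,750,000 / (979 × 1 × 4) = 244,750,000 / 3,916 = 62,500 Hz.

62,500 Hz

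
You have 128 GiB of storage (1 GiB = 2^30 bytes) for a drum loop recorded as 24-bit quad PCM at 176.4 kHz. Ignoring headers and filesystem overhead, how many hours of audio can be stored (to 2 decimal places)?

Uncompressed byte rate = 176,400 × 3 × 4 = 2,116,800 bytes/s.
Capacity = 128 × 1,073,741,824 = 137,438,953,472 bytes.
137,438,953,472 / 2,116,800 ≈ 64927.7 s → 18.04 hours.

18.04 hours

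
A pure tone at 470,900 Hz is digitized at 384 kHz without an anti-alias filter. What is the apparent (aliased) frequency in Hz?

86,900 Hz

Nyquist = 384,000/2 = 192,000 Hz; 470,900 Hz exceeds it.
Alias = |470,900 − 1×384,000| = |470,900 − 384,000| = 86,900 Hz.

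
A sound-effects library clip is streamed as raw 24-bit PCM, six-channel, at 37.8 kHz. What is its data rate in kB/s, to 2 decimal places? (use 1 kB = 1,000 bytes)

Bit rate = 37,800 × 24 × 6 = 5,443,200 bits/s.
5,443,200 / 8 = 680,400 B/s = 680.40 kB/s.

680.40 kB/s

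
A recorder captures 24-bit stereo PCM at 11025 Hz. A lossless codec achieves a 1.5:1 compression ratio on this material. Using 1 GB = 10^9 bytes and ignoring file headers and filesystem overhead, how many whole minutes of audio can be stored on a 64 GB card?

Uncompressed byte rate = 11,025 × 3 × 2 = 66,150 bytes/s.
After 1.5:1 compression, effective rate ≈ 44100 bytes/s.
Capacity = 64 × 1,000,000,000 = 64,000,000,000 bytes.
64,000,000,000 / effective rate ≈ 1451247.17 s → 24,187 minutes.

24,187 minutes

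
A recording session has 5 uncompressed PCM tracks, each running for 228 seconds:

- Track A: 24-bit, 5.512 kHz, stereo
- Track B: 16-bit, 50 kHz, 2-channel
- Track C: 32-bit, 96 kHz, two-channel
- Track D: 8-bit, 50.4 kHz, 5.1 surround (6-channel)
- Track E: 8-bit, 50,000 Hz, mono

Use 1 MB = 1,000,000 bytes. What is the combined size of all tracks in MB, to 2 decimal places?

308.59 MB

Track A: 5,512 × 228 × 3 × 2 = 7,540,416 bytes.
Track B: 50,000 × 228 × 2 × 2 = 45,600,000 bytes.
Track C: 96,000 × 228 × 4 × 2 = 175,104,000 bytes.
Track D: 50,400 × 228 × 1 × 6 = 68,947,200 bytes.
Track E: 50,000 × 228 × 1 × 1 = 11,400,000 bytes.
Total = 308,591,616 bytes = 308.59 MB.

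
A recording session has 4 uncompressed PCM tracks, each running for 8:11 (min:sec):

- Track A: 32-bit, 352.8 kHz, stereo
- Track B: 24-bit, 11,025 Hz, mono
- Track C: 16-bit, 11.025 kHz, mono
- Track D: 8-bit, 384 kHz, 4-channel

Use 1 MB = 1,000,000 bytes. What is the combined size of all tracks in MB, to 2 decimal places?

8:11 (min:sec) = 491 s.
Track A: 352,800 × 491 × 4 × 2 = 1,385,798,400 bytes.
Track B: 11,025 × 491 × 3 × 1 = 16,239,825 bytes.
Track C: 11,025 × 491 × 2 × 1 = 10,826,550 bytes.
Track D: 384,000 × 491 × 1 × 4 = 754,176,000 bytes.
Total = 2,167,040,775 bytes = 2167.04 MB.

2167.04 MB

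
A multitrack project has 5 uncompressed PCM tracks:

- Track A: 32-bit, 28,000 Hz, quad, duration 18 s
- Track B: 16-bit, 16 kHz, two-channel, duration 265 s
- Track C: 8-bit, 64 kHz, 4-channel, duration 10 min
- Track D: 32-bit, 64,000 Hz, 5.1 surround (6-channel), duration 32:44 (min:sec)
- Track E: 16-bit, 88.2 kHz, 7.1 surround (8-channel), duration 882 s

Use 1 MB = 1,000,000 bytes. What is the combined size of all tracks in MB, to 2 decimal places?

4440.01 MB

Track A: 28,000 × 18 × 4 × 4 = 8,064,000 bytes.
Track B: 16,000 × 265 × 2 × 2 = 16,960,000 bytes.
Track C: 10 min = 600 s; 64,000 × 600 × 1 × 4 = 153,600,000 bytes.
Track D: 32:44 (min:sec) = 1,964 s; 64,000 × 1,964 × 4 × 6 = 3,016,704,000 bytes.
Track E: 88,200 × 882 × 2 × 8 = 1,244,678,400 bytes.
Total = 4,440,006,400 bytes = 4440.01 MB.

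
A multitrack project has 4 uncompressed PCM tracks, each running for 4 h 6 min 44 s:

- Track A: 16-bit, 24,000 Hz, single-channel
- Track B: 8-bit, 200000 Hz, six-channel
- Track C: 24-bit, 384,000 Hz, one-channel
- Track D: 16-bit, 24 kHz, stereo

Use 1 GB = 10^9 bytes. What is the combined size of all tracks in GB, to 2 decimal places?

4 h 6 min 44 s = 14,804 s.
Track A: 24,000 × 14,804 × 2 × 1 = 710,592,000 bytes.
Track B: 200,000 × 14,804 × 1 × 6 = 17,764,800,000 bytes.
Track C: 384,000 × 14,804 × 3 × 1 = 17,054,208,000 bytes.
Track D: 24,000 × 14,804 × 2 × 2 = 1,421,184,000 bytes.
Total = 36,950,784,000 bytes = 36.95 GB.

36.95 GB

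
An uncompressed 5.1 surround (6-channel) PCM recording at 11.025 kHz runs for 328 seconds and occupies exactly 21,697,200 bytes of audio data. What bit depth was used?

8 bits

Bytes per sample = 21,697,200 / (11,025 × 328 × 6) = 21,697,200 / 21,697,200 = 1.
Bit depth = 1 × 8 = 8 bits.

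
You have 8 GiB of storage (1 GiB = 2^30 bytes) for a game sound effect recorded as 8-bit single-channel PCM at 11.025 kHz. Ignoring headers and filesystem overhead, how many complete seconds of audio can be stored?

779,132 seconds

Uncompressed byte rate = 11,025 × 1 × 1 = 11,025 bytes/s.
Capacity = 8 × 1,073,741,824 = 8,589,934,592 bytes.
8,589,934,592 / 11,025 ≈ 779132.39 s → 779,132 seconds.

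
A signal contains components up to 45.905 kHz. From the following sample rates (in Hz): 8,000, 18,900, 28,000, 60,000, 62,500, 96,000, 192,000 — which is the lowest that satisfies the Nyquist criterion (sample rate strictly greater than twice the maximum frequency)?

Need sample rate > 2 × 45,905 = 91,810 Hz.
Lowest listed rate above 91,810 Hz is 96,000 Hz.

96,000 Hz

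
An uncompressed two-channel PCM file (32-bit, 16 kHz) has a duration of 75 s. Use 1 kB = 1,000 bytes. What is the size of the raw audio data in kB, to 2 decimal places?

Bytes = 16,000 samples/s × 75 s × 4 bytes/sample × 2 ch = 9,600,000 bytes.
9,600,000 / 1,000 = 9600.00 kB.

9600.00 kB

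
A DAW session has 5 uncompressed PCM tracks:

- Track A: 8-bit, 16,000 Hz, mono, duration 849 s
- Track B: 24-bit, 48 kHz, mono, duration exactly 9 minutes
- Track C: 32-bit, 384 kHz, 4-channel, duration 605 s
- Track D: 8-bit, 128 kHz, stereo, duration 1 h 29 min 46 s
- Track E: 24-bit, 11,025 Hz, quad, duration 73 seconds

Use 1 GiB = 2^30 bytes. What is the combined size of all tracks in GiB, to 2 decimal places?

4.84 GiB

Track A: 16,000 × 849 × 1 × 1 = 13,584,000 bytes.
Track B: exactly 9 minutes = 540 s; 48,000 × 540 × 3 × 1 = 77,760,000 bytes.
Track C: 384,000 × 605 × 4 × 4 = 3,717,120,000 bytes.
Track D: 1 h 29 min 46 s = 5,386 s; 128,000 × 5,386 × 1 × 2 = 1,378,816,000 bytes.
Track E: 11,025 × 73 × 3 × 4 = 9,657,900 bytes.
Total = 5,196,937,900 bytes = 4.84 GiB.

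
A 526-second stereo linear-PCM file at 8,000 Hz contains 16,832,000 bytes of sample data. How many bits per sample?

16 bits

Bytes per sample = 16,832,000 / (8,000 × 526 × 2) = 16,832,000 / 8,416,000 = 2.
Bit depth = 2 × 8 = 16 bits.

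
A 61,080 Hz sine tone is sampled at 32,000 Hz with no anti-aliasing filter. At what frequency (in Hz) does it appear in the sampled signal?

Nyquist = 32,000/2 = 16,000 Hz; 61,080 Hz exceeds it.
Alias = |61,080 − 2×32,000| = |61,080 − 64,000| = 2,920 Hz.

2,920 Hz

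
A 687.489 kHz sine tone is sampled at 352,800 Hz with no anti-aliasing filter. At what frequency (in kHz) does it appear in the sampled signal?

Nyquist = 352,800/2 = 176,400 Hz; 687,489 Hz exceeds it.
Alias = |687,489 − 2×352,800| = |687,489 − 705,600| = 18,111 Hz = 18.111 kHz.

18.111 kHz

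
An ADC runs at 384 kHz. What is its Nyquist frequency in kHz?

Nyquist frequency = sample rate / 2 = 384,000 / 2 = 192 kHz.

192 kHz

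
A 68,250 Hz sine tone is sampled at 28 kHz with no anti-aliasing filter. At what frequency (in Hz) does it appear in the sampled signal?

12,250 Hz

Nyquist = 28,000/2 = 14,000 Hz; 68,250 Hz exceeds it.
Alias = |68,250 − 2×28,000| = |68,250 − 56,000| = 12,250 Hz.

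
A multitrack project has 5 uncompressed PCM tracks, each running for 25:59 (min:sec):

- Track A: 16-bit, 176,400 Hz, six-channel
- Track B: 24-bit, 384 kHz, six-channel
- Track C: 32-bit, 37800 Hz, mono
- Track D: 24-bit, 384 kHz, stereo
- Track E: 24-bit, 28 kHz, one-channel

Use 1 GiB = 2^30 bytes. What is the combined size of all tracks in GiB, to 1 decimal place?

25:59 (min:sec) = 1,559 s.
Track A: 176,400 × 1,559 × 2 × 6 = 3,300,091,200 bytes.
Track B: 384,000 × 1,559 × 3 × 6 = 10,775,808,000 bytes.
Track C: 37,800 × 1,559 × 4 × 1 = 235,720,800 bytes.
Track D: 384,000 × 1,559 × 3 × 2 = 3,591,936,000 bytes.
Track E: 28,000 × 1,559 × 3 × 1 = 130,956,000 bytes.
Total = 18,034,512,000 bytes = 16.8 GiB.

16.8 GiB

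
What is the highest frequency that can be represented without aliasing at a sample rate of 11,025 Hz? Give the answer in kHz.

5.5125 kHz

Nyquist frequency = sample rate / 2 = 11,025 / 2 = 5.5125 kHz.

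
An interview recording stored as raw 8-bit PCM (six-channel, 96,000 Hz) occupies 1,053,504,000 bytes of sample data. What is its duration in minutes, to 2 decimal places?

30.48 minutes

Byte rate = 96,000 × 1 × 6 = 576,000 bytes/s.
Duration = 1,053,504,000 / 576,000 = 1,829 s.
1,829 s / 60 = 30.48 minutes.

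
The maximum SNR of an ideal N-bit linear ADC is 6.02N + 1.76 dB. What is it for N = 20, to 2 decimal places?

122.16 dB

6.02 × 20 + 1.76 = 122.16 dB.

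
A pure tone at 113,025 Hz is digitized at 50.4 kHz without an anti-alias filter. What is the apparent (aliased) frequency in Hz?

12,225 Hz

Nyquist = 50,400/2 = 25,200 Hz; 113,025 Hz exceeds it.
Alias = |113,025 − 2×50,400| = |113,025 − 100,800| = 12,225 Hz.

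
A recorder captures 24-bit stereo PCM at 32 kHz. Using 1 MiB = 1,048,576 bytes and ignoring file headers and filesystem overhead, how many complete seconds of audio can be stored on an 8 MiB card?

Uncompressed byte rate = 32,000 × 3 × 2 = 192,000 bytes/s.
Capacity = 8 × 1,048,576 = 8,388,608 bytes.
8,388,608 / 192,000 ≈ 43.69 s → 43 seconds.

43 seconds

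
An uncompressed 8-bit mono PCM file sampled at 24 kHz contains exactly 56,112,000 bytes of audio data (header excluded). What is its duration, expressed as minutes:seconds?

38:58

Byte rate = 24,000 × 1 × 1 = 24,000 bytes/s.
Duration = 56,112,000 / 24,000 = 2,338 s.
2,338 s = 38:58.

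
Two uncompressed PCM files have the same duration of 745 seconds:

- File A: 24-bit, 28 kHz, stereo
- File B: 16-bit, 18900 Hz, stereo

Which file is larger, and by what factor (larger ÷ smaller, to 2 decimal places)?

File A: 28,000 × 3 × 2 = 168,000 bytes/s.
File B: 18,900 × 2 × 2 = 75,600 bytes/s.
File A is larger; ratio = 125,160,000 / 56,322,000 = 2.22.

File A, by a factor of 2.22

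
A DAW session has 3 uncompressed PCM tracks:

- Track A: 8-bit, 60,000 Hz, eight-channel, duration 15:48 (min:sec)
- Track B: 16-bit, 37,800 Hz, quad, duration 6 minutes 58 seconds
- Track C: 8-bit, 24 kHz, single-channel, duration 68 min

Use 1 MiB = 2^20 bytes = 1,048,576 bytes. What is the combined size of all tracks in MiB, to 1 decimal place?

Track A: 15:48 (min:sec) = 948 s; 60,000 × 948 × 1 × 8 = 455,040,000 bytes.
Track B: 6 minutes 58 seconds = 418 s; 37,800 × 418 × 2 × 4 = 126,403,200 bytes.
Track C: 68 min = 4,080 s; 24,000 × 4,080 × 1 × 1 = 97,920,000 bytes.
Total = 679,363,200 bytes = 647.9 MiB.

647.9 MiB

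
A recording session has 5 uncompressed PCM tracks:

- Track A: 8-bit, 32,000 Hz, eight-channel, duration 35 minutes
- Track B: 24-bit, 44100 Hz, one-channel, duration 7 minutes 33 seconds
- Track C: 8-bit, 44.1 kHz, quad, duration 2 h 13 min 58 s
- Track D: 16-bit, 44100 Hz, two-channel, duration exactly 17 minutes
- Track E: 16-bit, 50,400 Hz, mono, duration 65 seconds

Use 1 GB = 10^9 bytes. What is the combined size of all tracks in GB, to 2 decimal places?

2.20 GB

Track A: 35 minutes = 2,100 s; 32,000 × 2,100 × 1 × 8 = 537,600,000 bytes.
Track B: 7 minutes 33 seconds = 453 s; 44,100 × 453 × 3 × 1 = 59,931,900 bytes.
Track C: 2 h 13 min 58 s = 8,038 s; 44,100 × 8,038 × 1 × 4 = 1,417,903,200 bytes.
Track D: exactly 17 minutes = 1,020 s; 44,100 × 1,020 × 2 × 2 = 179,928,000 bytes.
Track E: 50,400 × 65 × 2 × 1 = 6,552,000 bytes.
Total = 2,201,915,100 bytes = 2.20 GB.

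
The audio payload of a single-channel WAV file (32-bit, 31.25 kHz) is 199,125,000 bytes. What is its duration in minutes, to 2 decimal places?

Byte rate = 31,250 × 4 × 1 = 125,000 bytes/s.
Duration = 199,125,000 / 125,000 = 1,593 s.
1,593 s / 60 = 26.55 minutes.

26.55 minutes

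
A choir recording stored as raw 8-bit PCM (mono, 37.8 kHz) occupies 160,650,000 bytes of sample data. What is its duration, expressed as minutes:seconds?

Byte rate = 37,800 × 1 × 1 = 37,800 bytes/s.
Duration = 160,650,000 / 37,800 = 4,250 s.
4,250 s = 70:50.

70:50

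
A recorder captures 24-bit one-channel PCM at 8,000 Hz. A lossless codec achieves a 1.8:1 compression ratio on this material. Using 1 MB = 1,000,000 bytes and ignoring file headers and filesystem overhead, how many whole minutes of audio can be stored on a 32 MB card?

Uncompressed byte rate = 8,000 × 3 × 1 = 24,000 bytes/s.
After 1.8:1 compression, effective rate ≈ 13333.33 bytes/s.
Capacity = 32 × 1,000,000 = 32,000,000 bytes.
32,000,000 / effective rate ≈ 2400 s → 40 minutes.

40 minutes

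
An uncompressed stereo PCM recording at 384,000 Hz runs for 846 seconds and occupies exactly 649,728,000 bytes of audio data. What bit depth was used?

8 bits

Bytes per sample = 649,728,000 / (384,000 × 846 × 2) = 649,728,000 / 649,728,000 = 1.
Bit depth = 1 × 8 = 8 bits.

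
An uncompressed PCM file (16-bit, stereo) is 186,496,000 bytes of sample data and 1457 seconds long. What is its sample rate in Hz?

Bytes = sample_rate × seconds × bytes_per_sample × channels.
sample_rate = 186,496,000 / (1,457 × 2 × 2) = 186,496,000 / 5,828 = 32,000 Hz.

32,000 Hz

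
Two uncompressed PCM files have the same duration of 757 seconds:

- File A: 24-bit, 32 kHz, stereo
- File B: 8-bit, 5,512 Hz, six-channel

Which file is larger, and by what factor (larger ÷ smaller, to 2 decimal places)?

File A: 32,000 × 3 × 2 = 192,000 bytes/s.
File B: 5,512 × 1 × 6 = 33,072 bytes/s.
File A is larger; ratio = 145,344,000 / 25,035,504 = 5.81.

File A, by a factor of 5.81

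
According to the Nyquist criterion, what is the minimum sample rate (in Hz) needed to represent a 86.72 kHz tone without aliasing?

173,440 Hz

Minimum sample rate = 2 × 86,720 Hz = 173,440 Hz.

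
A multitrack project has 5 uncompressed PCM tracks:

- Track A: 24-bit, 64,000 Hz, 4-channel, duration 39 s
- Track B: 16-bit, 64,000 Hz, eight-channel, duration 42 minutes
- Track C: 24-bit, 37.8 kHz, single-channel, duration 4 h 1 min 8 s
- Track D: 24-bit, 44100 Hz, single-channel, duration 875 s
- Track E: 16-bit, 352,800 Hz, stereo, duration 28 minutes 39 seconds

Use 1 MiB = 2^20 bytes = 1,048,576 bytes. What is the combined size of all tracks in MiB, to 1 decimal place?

Track A: 64,000 × 39 × 3 × 4 = 29,952,000 bytes.
Track B: 42 minutes = 2,520 s; 64,000 × 2,520 × 2 × 8 = 2,580,480,000 bytes.
Track C: 4 h 1 min 8 s = 14,468 s; 37,800 × 14,468 × 3 × 1 = 1,640,671,200 bytes.
Track D: 44,100 × 875 × 3 × 1 = 115,762,500 bytes.
Track E: 28 minutes 39 seconds = 1,719 s; 352,800 × 1,719 × 2 × 2 = 2,425,852,800 bytes.
Total = 6,792,718,500 bytes = 6478.0 MiB.

6478.0 MiB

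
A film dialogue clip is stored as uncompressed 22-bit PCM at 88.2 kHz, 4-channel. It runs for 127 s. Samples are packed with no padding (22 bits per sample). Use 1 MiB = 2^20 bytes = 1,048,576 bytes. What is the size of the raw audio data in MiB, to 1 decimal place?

Bits = 88,200 × 127 × 22 × 4 = 985,723,200 bits = 123,215,400 bytes.
123,215,400 / 1,048,576 = 117.5 MiB.

117.5 MiB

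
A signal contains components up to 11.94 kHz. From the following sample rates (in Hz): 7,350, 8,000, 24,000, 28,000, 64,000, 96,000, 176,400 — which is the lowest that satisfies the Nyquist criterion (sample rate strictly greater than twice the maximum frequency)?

24,000 Hz

Need sample rate > 2 × 11,940 = 23,880 Hz.
Lowest listed rate above 23,880 Hz is 24,000 Hz.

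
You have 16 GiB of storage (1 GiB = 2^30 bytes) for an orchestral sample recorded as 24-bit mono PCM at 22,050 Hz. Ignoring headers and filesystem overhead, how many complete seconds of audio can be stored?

259,710 seconds

Uncompressed byte rate = 22,050 × 3 × 1 = 66,150 bytes/s.
Capacity = 16 × 1,073,741,824 = 17,179,869,184 bytes.
17,179,869,184 / 66,150 ≈ 259710.8 s → 259,710 seconds.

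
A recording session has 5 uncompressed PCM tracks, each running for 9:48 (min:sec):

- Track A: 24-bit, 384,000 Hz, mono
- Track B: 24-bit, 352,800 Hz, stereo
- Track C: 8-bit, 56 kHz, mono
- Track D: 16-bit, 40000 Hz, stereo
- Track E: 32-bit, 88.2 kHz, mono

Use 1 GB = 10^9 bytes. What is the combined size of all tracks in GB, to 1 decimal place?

9:48 (min:sec) = 588 s.
Track A: 384,000 × 588 × 3 × 1 = 677,376,000 bytes.
Track B: 352,800 × 588 × 3 × 2 = 1,244,678,400 bytes.
Track C: 56,000 × 588 × 1 × 1 = 32,928,000 bytes.
Track D: 40,000 × 588 × 2 × 2 = 94,080,000 bytes.
Track E: 88,200 × 588 × 4 × 1 = 207,446,400 bytes.
Total = 2,256,508,800 bytes = 2.3 GB.

2.3 GB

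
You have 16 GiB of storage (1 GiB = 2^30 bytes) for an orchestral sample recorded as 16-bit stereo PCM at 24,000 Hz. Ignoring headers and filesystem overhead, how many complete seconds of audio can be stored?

178,956 seconds

Uncompressed byte rate = 24,000 × 2 × 2 = 96,000 bytes/s.
Capacity = 16 × 1,073,741,824 = 17,179,869,184 bytes.
17,179,869,184 / 96,000 ≈ 178956.97 s → 178,956 seconds.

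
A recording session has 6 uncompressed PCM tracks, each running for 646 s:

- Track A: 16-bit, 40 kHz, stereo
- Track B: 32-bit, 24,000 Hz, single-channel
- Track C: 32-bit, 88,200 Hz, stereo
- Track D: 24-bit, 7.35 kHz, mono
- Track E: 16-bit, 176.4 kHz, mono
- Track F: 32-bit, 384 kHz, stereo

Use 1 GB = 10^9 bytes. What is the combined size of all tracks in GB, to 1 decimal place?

Track A: 40,000 × 646 × 2 × 2 = 103,360,000 bytes.
Track B: 24,000 × 646 × 4 × 1 = 62,016,000 bytes.
Track C: 88,200 × 646 × 4 × 2 = 455,817,600 bytes.
Track D: 7,350 × 646 × 3 × 1 = 14,244,300 bytes.
Track E: 176,400 × 646 × 2 × 1 = 227,908,800 bytes.
Track F: 384,000 × 646 × 4 × 2 = 1,984,512,000 bytes.
Total = 2,847,858,700 bytes = 2.8 GB.

2.8 GB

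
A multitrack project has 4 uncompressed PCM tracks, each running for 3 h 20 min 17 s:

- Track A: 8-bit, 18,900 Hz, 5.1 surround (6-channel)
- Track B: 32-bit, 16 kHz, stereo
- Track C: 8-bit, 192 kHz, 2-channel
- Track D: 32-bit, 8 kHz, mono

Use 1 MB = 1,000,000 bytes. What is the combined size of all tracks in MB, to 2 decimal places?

3 h 20 min 17 s = 12,017 s.
Track A: 18,900 × 12,017 × 1 × 6 = 1,362,727,800 bytes.
Track B: 16,000 × 12,017 × 4 × 2 = 1,538,176,000 bytes.
Track C: 192,000 × 12,017 × 1 × 2 = 4,614,528,000 bytes.
Track D: 8,000 × 12,017 × 4 × 1 = 384,544,000 bytes.
Total = 7,899,975,800 bytes = 7899.98 MB.

7899.98 MB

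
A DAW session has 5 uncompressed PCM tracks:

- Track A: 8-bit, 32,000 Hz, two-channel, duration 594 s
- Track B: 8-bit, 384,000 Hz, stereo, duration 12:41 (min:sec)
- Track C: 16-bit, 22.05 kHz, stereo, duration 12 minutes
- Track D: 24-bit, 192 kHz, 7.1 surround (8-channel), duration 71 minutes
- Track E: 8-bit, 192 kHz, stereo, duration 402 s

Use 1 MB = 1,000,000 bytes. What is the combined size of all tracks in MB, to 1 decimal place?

20470.4 MB

Track A: 32,000 × 594 × 1 × 2 = 38,016,000 bytes.
Track B: 12:41 (min:sec) = 761 s; 384,000 × 761 × 1 × 2 = 584,448,000 bytes.
Track C: 12 minutes = 720 s; 22,050 × 720 × 2 × 2 = 63,504,000 bytes.
Track D: 71 minutes = 4,260 s; 192,000 × 4,260 × 3 × 8 = 19,630,080,000 bytes.
Track E: 192,000 × 402 × 1 × 2 = 154,368,000 bytes.
Total = 20,470,416,000 bytes = 20470.4 MB.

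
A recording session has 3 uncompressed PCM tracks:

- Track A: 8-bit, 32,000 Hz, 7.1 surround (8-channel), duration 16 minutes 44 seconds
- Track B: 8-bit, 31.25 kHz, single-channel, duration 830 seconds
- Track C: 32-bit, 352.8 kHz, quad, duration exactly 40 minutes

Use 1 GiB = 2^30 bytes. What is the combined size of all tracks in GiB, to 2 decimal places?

Track A: 16 minutes 44 seconds = 1,004 s; 32,000 × 1,004 × 1 × 8 = 257,024,000 bytes.
Track B: 31,250 × 830 × 1 × 1 = 25,937,500 bytes.
Track C: exactly 40 minutes = 2,400 s; 352,800 × 2,400 × 4 × 4 = 13,547,520,000 bytes.
Total = 13,830,481,500 bytes = 12.88 GiB.

12.88 GiB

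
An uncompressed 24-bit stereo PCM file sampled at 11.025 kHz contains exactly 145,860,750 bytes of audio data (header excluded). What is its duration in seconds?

Byte rate = 11,025 × 3 × 2 = 66,150 bytes/s.
Duration = 145,860,750 / 66,150 = 2,205 s.

2,205 seconds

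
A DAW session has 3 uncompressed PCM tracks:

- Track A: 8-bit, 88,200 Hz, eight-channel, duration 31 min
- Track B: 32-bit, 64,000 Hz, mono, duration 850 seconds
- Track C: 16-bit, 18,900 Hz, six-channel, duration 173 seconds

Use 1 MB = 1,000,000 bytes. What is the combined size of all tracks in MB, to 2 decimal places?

Track A: 31 min = 1,860 s; 88,200 × 1,860 × 1 × 8 = 1,312,416,000 bytes.
Track B: 64,000 × 850 × 4 × 1 = 217,600,000 bytes.
Track C: 18,900 × 173 × 2 × 6 = 39,236,400 bytes.
Total = 1,569,252,400 bytes = 1569.25 MB.

1569.25 MB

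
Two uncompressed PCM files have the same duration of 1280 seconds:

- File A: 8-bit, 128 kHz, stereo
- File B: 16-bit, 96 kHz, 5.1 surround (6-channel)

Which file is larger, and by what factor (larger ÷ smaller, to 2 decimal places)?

File B, by a factor of 4.50

File A: 128,000 × 1 × 2 = 256,000 bytes/s.
File B: 96,000 × 2 × 6 = 1,152,000 bytes/s.
File B is larger; ratio = 1,474,560,000 / 327,680,000 = 4.50.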